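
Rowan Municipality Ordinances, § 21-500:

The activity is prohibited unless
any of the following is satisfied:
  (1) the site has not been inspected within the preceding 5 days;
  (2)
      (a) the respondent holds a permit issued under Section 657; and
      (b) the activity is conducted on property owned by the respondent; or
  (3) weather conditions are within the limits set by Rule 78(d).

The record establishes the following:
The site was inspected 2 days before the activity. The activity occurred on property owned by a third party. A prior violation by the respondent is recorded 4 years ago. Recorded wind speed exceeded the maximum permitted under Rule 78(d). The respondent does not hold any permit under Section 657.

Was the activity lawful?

(1) not (site inspected) — not met.
(a) holds permit — fails.
(b) own property — not met.
So (2) is not satisfied (F AND F).
(3) weather ok — not met.
Overall = F OR F OR F = false.

No — unlawful.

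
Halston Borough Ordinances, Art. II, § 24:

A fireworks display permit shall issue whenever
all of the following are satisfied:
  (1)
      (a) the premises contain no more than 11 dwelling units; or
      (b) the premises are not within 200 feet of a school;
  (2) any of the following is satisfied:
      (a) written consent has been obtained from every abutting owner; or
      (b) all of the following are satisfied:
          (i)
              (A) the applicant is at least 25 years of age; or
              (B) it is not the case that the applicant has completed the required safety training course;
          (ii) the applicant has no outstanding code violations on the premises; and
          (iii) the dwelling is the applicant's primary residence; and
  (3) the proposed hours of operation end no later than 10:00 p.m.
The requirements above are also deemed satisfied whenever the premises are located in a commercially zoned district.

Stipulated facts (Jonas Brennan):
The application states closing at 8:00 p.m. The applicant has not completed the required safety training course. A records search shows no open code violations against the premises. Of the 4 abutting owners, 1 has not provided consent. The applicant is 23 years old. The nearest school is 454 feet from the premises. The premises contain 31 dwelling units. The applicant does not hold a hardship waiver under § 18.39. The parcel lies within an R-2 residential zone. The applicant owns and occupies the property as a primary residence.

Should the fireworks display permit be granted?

(a) ≤ 11 units — not met.
(b) ≥200 ft from school — satisfied.
(1) = F OR T = true.
(a) all abutters consent — fails.
(A) age ≥ 25 — not satisfied.
(B) not (safety training) — satisfied.
(i): F OR T → true.
(ii) no code violations — satisfied.
(iii) primary residence — met.
So (b) is satisfied (T AND T AND T).
(2): F OR T → true.
(3) closes by 10 p.m. — satisfied.
So Overall is satisfied (T AND T AND T).
Exception (commercially zoned) — not satisfied.
Result: main true OR exception false → true.

Yes — granted.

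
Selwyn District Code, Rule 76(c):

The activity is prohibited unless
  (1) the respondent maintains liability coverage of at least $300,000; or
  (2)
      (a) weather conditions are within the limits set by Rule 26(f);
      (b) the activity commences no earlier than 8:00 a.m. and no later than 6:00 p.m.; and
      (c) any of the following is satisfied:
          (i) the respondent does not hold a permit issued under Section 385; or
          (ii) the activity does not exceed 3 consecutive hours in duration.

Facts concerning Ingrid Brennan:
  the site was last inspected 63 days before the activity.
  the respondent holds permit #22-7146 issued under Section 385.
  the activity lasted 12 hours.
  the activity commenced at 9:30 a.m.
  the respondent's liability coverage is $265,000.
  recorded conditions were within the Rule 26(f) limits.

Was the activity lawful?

No — unlawful.

(1) coverage ≥ $300,000 — fails.
(a) weather ok — satisfied.
(b) start within hours — satisfied.
(i) not (holds permit) — fails.
(ii) ≤ 3 hrs duration — not met.
(c) = F OR F = false.
So (2) is not satisfied (T AND T AND F).
Overall = F OR F = false.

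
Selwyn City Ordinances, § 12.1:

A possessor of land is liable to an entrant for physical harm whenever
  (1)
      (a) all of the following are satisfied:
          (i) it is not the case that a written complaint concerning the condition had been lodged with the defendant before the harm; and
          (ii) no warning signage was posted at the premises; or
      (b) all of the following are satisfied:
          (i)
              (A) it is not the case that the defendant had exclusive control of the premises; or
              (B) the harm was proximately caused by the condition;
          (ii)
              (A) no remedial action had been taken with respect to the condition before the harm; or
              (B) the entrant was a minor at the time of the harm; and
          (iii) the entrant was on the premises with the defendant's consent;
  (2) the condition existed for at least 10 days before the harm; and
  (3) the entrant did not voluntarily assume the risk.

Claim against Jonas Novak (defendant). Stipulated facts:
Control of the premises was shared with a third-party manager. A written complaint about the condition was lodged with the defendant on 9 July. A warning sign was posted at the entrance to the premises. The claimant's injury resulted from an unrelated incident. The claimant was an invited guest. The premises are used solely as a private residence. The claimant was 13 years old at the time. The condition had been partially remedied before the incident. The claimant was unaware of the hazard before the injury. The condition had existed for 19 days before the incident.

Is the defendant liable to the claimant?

Yes — liable.

(i) not (complaint lodged) — not met.
(ii) no signage posted — not met.
So (a) is not satisfied (F AND F).
(A) not (exclusive control) — satisfied.
(B) proximate cause — not met.
(i): T OR F → true.
(A) no remedial action — fails.
(B) entrant a minor — holds.
So (ii) is satisfied (F OR T).
(iii) consent to enter — satisfied.
(b) = T AND T AND T = true.
So (1) is satisfied (F OR T).
(2) condition ≥10 days old — met.
(3) no assumed risk — holds.
So Overall is satisfied (T AND T AND T).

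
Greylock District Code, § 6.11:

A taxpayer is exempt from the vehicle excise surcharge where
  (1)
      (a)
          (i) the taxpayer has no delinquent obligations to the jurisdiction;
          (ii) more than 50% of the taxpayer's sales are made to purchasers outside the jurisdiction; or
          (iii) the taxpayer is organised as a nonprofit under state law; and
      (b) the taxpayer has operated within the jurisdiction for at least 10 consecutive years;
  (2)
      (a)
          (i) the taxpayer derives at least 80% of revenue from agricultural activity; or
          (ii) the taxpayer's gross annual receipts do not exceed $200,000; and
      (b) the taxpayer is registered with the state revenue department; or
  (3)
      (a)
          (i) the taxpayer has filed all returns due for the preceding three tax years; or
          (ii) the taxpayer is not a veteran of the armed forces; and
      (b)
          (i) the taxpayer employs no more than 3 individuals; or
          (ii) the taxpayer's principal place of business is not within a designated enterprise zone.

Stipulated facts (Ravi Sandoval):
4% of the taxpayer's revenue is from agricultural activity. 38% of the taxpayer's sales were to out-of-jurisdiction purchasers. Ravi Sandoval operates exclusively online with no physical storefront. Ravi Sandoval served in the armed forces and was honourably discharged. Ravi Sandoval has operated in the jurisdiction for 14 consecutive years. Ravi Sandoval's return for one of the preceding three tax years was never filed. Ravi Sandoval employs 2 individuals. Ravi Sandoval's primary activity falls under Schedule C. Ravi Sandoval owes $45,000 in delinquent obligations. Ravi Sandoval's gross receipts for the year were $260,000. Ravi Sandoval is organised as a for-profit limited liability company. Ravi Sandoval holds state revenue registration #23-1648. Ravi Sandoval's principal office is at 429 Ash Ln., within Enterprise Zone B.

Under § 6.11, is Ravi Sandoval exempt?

No — not exempt.

(i) no delinquency — fails.
(ii) >50% out-of-jur. sales — fails.
(iii) nonprofit — not met.
So (a) is not satisfied (F OR F OR F).
(b) ≥ 10 yrs in jurisdiction — holds.
(1): F AND T → false.
(i) ≥80% agricultural — fails.
(ii) receipts ≤ $200,000 — not met.
(a): F OR F → false.
(b) state-registered — holds.
(2): F AND T → false.
(i) returns current — not satisfied.
(ii) not (veteran) — fails.
(a) = F OR F = false.
(i) ≤ 3 employees — met.
(ii) not (in enterprise zone) — not met.
So (b) is satisfied (T OR F).
(3): F AND T → false.
Overall: F OR F OR F → false.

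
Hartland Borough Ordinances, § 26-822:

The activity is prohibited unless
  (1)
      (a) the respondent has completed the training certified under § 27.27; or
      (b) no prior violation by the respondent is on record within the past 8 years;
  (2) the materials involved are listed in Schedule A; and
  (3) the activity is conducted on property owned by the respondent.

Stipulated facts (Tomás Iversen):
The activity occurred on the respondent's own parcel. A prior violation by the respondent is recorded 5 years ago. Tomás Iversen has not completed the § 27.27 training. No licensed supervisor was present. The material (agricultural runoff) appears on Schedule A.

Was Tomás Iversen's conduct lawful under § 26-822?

No — unlawful.

(a) training certified — not met.
(b) no prior violation — not met.
(1) = F OR F = false.
(2) Schedule A material — holds.
(3) own property — satisfied.
Overall: F AND T AND T → false.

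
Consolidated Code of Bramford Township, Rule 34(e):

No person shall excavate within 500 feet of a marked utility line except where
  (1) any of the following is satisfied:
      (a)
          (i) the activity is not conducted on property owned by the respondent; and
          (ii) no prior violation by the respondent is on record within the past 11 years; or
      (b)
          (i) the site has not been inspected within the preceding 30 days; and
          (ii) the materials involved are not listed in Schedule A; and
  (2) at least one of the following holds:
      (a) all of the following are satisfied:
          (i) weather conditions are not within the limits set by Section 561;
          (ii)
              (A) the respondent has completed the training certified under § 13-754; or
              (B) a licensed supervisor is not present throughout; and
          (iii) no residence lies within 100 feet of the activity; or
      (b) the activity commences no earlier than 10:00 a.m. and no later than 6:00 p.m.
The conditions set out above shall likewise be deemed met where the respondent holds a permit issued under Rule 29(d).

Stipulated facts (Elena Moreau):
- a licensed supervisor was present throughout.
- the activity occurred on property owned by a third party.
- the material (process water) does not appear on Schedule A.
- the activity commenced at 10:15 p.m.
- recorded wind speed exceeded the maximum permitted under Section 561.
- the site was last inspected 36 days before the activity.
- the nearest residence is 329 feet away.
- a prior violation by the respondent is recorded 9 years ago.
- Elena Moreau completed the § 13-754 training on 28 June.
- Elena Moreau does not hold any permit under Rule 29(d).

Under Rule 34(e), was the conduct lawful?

(i) not (own property) — satisfied.
(ii) no prior violation — not met.
(a): T AND F → false.
(i) not (site inspected) — satisfied.
(ii) not (Schedule A material) — met.
So (b) is satisfied (T AND T).
(1): F OR T → true.
(i) not (weather ok) — holds.
(A) training certified — satisfied.
(B) not (supervisor present) — not satisfied.
(ii): T OR F → true.
(iii) no residence in 100 ft — met.
So (a) is satisfied (T AND T AND T).
(b) start within hours — fails.
(2) = T OR F = true.
Overall: T AND T → true.
Exception (holds permit) — not satisfied.
Result: main true OR exception false → true.

Yes — lawful.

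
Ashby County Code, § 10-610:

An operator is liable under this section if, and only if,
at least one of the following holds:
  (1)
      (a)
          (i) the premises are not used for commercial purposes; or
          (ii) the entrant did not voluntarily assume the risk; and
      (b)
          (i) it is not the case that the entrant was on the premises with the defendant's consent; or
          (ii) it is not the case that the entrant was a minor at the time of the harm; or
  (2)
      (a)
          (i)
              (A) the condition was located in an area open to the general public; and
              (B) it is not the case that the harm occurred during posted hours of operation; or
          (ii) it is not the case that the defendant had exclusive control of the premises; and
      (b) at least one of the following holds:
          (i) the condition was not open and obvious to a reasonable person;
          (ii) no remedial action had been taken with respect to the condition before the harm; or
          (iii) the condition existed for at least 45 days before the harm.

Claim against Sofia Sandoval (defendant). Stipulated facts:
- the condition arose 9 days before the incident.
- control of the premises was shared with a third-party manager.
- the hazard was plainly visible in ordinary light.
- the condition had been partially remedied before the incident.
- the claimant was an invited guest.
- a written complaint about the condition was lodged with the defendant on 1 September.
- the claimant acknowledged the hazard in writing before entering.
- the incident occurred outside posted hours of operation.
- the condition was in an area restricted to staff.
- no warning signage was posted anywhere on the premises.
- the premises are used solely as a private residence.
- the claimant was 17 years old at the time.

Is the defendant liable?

(i) not (commercial use) — satisfied.
(ii) no assumed risk — fails.
(a) = T OR F = true.
(i) not (consent to enter) — fails.
(ii) not (entrant a minor) — not met.
(b): F OR F → false.
(1): T AND F → false.
(A) public area — fails.
(B) not (during posted hours) — satisfied.
(i): F AND T → false.
(ii) not (exclusive control) — met.
(a): F OR T → true.
(i) not open/obvious — fails.
(ii) no remedial action — fails.
(iii) condition ≥45 days old — not satisfied.
So (b) is not satisfied (F OR F OR F).
(2) = T AND F = false.
Overall = F OR F = false.

No — not liable.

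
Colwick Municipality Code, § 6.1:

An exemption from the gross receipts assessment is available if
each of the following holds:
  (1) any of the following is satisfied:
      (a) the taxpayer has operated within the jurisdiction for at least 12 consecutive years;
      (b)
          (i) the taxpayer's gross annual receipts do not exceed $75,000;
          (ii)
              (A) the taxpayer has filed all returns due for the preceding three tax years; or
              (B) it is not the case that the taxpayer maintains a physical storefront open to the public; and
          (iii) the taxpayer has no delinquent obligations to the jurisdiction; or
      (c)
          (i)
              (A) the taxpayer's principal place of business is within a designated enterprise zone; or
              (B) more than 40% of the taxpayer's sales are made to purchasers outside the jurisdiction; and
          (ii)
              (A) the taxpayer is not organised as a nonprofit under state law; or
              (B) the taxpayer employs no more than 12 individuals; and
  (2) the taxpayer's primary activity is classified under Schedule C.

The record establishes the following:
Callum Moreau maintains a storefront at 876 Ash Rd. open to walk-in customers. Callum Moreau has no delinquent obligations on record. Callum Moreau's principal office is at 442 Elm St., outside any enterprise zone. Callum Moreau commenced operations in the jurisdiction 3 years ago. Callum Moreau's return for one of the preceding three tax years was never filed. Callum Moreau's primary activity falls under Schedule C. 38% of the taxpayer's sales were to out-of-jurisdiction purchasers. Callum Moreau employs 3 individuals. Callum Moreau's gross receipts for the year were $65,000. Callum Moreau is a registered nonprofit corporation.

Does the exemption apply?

No — not exempt.

(a) ≥ 12 yrs in jurisdiction — fails.
(i) receipts ≤ $75,000 — met.
(A) returns current — not met.
(B) not (has storefront) — fails.
(ii): F OR F → false.
(iii) no delinquency — holds.
So (b) is not satisfied (T AND F AND T).
(A) in enterprise zone — fails.
(B) >40% out-of-jur. sales — fails.
(i) = F OR F = false.
(A) not (nonprofit) — not met.
(B) ≤ 12 employees — holds.
(ii) = F OR T = true.
(c) = F AND T = false.
(1): F OR F OR F → false.
(2) Schedule C activity — satisfied.
So Overall is not satisfied (F AND T).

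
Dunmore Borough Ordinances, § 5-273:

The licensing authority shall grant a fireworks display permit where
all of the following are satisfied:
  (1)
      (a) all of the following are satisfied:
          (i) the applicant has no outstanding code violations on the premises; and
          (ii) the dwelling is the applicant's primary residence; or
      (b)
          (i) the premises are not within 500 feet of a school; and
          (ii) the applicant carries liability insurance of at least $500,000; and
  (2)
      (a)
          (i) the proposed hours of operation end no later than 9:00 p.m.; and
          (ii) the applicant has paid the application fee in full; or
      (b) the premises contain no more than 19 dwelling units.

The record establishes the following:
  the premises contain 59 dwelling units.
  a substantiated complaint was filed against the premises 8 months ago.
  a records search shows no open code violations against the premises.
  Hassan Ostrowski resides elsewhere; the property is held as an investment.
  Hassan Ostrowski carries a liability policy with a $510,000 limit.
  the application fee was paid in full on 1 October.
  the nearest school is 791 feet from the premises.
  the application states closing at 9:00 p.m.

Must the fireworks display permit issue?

Yes — granted.

(i) no code violations — satisfied.
(ii) primary residence — fails.
(a): T AND F → false.
(i) ≥500 ft from school — satisfied.
(ii) insurance ≥ $500,000 — met.
(b): T AND T → true.
So (1) is satisfied (F OR T).
(i) closes by 9 p.m. — met.
(ii) fee paid — holds.
(a) = T AND T = true.
(b) ≤ 19 units — not satisfied.
(2): T OR F → true.
Overall: T AND T → true.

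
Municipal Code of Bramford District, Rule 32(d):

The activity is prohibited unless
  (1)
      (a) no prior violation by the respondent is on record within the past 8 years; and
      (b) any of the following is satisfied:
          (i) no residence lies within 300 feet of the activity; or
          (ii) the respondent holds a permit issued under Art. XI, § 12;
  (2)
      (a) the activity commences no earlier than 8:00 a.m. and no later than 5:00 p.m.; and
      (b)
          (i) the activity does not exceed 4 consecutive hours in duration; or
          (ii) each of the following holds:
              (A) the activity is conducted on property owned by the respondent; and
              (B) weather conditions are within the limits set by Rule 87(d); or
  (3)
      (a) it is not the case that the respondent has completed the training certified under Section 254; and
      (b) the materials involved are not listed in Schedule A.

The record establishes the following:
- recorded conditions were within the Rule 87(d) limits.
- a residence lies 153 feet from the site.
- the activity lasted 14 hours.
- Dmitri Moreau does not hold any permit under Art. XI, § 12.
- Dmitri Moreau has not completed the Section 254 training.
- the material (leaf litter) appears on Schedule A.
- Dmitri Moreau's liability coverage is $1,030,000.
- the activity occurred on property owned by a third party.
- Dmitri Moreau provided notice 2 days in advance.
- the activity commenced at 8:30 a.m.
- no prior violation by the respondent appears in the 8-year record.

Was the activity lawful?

(a) no prior violation — holds.
(i) no residence in 300 ft — not satisfied.
(ii) holds permit — fails.
So (b) is not satisfied (F OR F).
(1): T AND F → false.
(a) start within hours — holds.
(i) ≤ 4 hrs duration — not met.
(A) own property — fails.
(B) weather ok — met.
(ii) = F AND T = false.
(b): F OR F → false.
(2): T AND F → false.
(a) not (training certified) — met.
(b) not (Schedule A material) — not satisfied.
(3) = T AND F = false.
Overall = F OR F OR F = false.

No — unlawful.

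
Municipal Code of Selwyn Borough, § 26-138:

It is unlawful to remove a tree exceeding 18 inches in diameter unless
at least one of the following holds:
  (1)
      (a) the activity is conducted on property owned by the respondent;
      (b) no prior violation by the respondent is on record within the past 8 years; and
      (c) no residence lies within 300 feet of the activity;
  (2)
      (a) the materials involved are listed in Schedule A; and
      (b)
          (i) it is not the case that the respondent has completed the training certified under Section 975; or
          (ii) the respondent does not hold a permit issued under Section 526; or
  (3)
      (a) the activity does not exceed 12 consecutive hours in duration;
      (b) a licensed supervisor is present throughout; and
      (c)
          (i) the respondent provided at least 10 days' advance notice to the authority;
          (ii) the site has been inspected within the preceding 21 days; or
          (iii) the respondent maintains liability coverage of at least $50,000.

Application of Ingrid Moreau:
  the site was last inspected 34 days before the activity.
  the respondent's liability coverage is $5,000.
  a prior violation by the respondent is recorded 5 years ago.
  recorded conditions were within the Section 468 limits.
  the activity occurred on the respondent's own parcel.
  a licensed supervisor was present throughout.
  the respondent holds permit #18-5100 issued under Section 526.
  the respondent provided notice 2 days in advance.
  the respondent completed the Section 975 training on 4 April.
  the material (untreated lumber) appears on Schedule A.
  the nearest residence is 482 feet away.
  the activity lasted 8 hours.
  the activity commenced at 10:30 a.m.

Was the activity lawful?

(a) own property — met.
(b) no prior violation — not satisfied.
(c) no residence in 300 ft — met.
So (1) is not satisfied (T AND F AND T).
(a) Schedule A material — holds.
(i) not (training certified) — fails.
(ii) not (holds permit) — not met.
(b): F OR F → false.
(2): T AND F → false.
(a) ≤ 12 hrs duration — holds.
(b) supervisor present — satisfied.
(i) ≥10 days' notice — not met.
(ii) site inspected — fails.
(iii) coverage ≥ $50,000 — fails.
(c): F OR F OR F → false.
(3) = T AND T AND F = false.
So Overall is not satisfied (F OR F OR F).

No — unlawful.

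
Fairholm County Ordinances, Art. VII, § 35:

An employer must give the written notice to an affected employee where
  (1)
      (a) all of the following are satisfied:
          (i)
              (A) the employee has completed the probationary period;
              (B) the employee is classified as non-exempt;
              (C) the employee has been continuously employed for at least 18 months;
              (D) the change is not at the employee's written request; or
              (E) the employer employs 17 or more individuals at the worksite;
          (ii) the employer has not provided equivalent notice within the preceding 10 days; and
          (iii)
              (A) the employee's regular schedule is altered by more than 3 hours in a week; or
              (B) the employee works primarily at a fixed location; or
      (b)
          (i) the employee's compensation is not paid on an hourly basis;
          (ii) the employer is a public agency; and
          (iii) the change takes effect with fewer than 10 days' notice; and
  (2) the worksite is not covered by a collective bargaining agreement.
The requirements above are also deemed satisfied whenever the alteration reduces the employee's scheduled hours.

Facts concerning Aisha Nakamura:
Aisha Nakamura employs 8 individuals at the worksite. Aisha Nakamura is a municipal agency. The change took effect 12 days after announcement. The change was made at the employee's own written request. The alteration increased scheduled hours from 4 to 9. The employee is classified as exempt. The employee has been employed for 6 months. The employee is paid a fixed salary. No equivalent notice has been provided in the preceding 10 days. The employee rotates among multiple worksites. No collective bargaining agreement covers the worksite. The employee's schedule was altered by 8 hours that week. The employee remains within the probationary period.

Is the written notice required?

(A) past probation — not met.
(B) non-exempt — not satisfied.
(C) tenure ≥ 18 mo. — fails.
(D) not employee-requested — not satisfied.
(E) ≥ 17 at site — fails.
(i) = F OR F OR F OR F OR F = false.
(ii) no recent notice — met.
(A) schedule shift > 3h — met.
(B) fixed location — fails.
(iii) = T OR F = true.
(a) = F AND T AND T = false.
(i) not (hourly-paid) — holds.
(ii) public agency — met.
(iii) < 10 days' notice — not met.
(b): T AND T AND F → false.
(1) = F OR F = false.
(2) no CBA — met.
So Overall is not satisfied (F AND T).
Exception (hours reduced) — not satisfied.
Result: main false OR exception false → false.

No — not required.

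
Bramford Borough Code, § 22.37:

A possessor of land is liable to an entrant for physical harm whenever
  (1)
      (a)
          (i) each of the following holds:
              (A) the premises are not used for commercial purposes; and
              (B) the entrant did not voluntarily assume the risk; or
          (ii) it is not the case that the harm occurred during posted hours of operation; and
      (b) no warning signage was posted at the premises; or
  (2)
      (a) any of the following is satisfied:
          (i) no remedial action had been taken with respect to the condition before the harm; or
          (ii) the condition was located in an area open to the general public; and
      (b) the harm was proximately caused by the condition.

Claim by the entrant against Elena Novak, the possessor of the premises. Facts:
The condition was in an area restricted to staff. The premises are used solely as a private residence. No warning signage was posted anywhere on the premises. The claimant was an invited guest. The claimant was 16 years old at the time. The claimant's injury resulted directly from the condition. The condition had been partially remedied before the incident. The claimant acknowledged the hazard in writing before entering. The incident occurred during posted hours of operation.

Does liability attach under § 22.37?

(A) not (commercial use) — holds.
(B) no assumed risk — not satisfied.
(i): T AND F → false.
(ii) not (during posted hours) — fails.
So (a) is not satisfied (F OR F).
(b) no signage posted — holds.
So (1) is not satisfied (F AND T).
(i) no remedial action — fails.
(ii) public area — not satisfied.
(a): F OR F → false.
(b) proximate cause — satisfied.
So (2) is not satisfied (F AND T).
Overall = F OR F = false.

No — not liable.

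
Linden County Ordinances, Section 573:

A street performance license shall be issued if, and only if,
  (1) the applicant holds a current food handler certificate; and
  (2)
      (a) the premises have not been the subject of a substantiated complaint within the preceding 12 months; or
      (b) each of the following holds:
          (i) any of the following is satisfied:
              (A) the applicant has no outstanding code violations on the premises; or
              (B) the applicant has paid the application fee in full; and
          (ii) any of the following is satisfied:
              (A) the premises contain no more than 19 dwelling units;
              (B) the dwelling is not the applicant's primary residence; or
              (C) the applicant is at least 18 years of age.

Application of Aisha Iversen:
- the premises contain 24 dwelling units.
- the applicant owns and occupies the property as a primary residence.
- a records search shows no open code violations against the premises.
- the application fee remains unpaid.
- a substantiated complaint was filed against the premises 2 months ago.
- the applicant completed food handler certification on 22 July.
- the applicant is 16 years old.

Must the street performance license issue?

(1) food handler cert. — holds.
(a) no complaint in 12 mo. — fails.
(A) no code violations — holds.
(B) fee paid — fails.
(i): T OR F → true.
(A) ≤ 19 units — not met.
(B) not (primary residence) — not satisfied.
(C) age ≥ 18 — fails.
So (ii) is not satisfied (F OR F OR F).
(b): T AND F → false.
(2) = F OR F = false.
Overall = T AND F = false.

No — denied.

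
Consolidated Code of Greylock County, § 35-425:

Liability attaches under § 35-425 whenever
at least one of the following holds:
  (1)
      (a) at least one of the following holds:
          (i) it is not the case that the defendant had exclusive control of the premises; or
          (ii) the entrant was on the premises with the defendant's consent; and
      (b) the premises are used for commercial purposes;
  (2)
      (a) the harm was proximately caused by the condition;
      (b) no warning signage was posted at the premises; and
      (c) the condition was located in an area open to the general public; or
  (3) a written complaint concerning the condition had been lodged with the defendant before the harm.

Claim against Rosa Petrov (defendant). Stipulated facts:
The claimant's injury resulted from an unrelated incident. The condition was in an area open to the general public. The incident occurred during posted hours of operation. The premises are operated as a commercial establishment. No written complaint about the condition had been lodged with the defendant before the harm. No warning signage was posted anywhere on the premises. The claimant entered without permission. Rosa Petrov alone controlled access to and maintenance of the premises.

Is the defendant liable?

(i) not (exclusive control) — not satisfied.
(ii) consent to enter — not satisfied.
(a) = F OR F = false.
(b) commercial use — met.
(1): F AND T → false.
(a) proximate cause — not satisfied.
(b) no signage posted — met.
(c) public area — satisfied.
So (2) is not satisfied (F AND T AND T).
(3) complaint lodged — not met.
Overall: F OR F OR F → false.

No — not liable.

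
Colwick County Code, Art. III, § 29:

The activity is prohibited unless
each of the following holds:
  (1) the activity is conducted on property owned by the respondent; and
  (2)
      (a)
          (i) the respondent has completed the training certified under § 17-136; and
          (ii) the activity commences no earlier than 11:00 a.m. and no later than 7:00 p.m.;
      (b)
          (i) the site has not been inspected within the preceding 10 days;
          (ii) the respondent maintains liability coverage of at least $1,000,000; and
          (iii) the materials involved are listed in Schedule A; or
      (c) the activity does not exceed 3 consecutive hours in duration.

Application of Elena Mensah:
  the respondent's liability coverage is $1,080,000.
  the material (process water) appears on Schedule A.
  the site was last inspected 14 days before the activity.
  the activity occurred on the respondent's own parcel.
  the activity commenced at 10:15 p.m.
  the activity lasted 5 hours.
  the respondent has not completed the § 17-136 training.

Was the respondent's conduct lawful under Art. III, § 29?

(1) own property — met.
(i) training certified — fails.
(ii) start within hours — fails.
(a): F AND F → false.
(i) not (site inspected) — satisfied.
(ii) coverage ≥ $1,000,000 — holds.
(iii) Schedule A material — satisfied.
So (b) is satisfied (T AND T AND T).
(c) ≤ 3 hrs duration — fails.
So (2) is satisfied (F OR T OR F).
Overall: T AND T → true.

Yes — lawful.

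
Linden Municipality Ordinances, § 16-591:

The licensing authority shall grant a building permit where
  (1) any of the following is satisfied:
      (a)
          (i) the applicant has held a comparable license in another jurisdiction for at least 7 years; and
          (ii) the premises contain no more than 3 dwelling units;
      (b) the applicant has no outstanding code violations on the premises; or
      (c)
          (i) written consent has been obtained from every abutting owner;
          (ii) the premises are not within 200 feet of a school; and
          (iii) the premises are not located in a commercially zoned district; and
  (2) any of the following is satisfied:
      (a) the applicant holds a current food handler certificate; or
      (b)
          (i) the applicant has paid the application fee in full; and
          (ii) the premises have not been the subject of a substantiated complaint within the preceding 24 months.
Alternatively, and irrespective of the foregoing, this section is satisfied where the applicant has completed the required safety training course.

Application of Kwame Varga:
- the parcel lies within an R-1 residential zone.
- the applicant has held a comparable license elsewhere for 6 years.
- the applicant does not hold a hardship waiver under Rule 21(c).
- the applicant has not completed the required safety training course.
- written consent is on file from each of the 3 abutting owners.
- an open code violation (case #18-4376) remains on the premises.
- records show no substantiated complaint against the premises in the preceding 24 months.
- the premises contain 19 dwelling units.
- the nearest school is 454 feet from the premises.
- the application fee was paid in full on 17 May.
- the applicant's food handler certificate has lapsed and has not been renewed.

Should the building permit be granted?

(i) prior license ≥ 7 yr — not met.
(ii) ≤ 3 units — not satisfied.
So (a) is not satisfied (F AND F).
(b) no code violations — not met.
(i) all abutters consent — satisfied.
(ii) ≥200 ft from school — satisfied.
(iii) not (commercially zoned) — met.
(c): T AND T AND T → true.
(1) = F OR F OR T = true.
(a) food handler cert. — not satisfied.
(i) fee paid — satisfied.
(ii) no complaint in 24 mo. — satisfied.
So (b) is satisfied (T AND T).
(2): F OR T → true.
So Overall is satisfied (T AND T).
Exception (safety training) — not satisfied.
Result: main true OR exception false → true.

Yes — granted.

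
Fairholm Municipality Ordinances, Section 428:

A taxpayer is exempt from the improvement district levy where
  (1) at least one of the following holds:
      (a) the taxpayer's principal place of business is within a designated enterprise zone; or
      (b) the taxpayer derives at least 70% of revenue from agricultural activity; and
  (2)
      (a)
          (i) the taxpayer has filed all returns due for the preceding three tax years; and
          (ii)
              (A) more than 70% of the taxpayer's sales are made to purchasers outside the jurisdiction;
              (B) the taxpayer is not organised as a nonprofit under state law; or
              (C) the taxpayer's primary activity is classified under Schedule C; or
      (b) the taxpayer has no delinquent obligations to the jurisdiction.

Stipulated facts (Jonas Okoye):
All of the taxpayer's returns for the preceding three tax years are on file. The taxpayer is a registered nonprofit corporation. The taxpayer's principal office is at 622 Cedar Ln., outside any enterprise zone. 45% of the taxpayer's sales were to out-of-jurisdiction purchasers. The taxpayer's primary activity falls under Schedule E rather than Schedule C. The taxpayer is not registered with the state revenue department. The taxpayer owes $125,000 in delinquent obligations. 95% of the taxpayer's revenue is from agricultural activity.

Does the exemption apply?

(a) in enterprise zone — not satisfied.
(b) ≥70% agricultural — holds.
(1) = F OR T = true.
(i) returns current — holds.
(A) >70% out-of-jur. sales — fails.
(B) not (nonprofit) — fails.
(C) Schedule C activity — not satisfied.
(ii) = F OR F OR F = false.
(a) = T AND F = false.
(b) no delinquency — not satisfied.
(2) = F OR F = false.
Overall = T AND F = false.

No — not exempt.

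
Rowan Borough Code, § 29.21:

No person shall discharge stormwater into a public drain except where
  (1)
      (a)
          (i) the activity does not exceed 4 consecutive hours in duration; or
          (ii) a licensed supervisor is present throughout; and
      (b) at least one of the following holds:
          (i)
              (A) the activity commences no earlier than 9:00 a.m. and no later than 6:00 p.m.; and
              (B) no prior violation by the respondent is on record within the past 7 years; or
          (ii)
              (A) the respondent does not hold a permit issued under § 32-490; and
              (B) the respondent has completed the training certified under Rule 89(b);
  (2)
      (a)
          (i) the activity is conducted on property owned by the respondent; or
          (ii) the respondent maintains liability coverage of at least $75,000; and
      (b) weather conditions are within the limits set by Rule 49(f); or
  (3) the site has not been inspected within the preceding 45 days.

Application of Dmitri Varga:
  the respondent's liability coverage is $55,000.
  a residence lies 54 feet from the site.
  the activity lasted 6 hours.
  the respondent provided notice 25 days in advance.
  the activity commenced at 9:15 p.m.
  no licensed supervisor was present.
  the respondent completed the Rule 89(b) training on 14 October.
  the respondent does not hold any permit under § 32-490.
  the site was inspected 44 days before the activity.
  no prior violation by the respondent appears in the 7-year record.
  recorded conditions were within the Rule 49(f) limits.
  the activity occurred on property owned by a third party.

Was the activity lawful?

No — unlawful.

(i) ≤ 4 hrs duration — fails.
(ii) supervisor present — not met.
(a) = F OR F = false.
(A) start within hours — not met.
(B) no prior violation — satisfied.
So (i) is not satisfied (F AND T).
(A) not (holds permit) — satisfied.
(B) training certified — satisfied.
(ii) = T AND T = true.
So (b) is satisfied (F OR T).
(1) = F AND T = false.
(i) own property — not satisfied.
(ii) coverage ≥ $75,000 — fails.
(a): F OR F → false.
(b) weather ok — satisfied.
(2): F AND T → false.
(3) not (site inspected) — not met.
Overall = F OR F OR F = false.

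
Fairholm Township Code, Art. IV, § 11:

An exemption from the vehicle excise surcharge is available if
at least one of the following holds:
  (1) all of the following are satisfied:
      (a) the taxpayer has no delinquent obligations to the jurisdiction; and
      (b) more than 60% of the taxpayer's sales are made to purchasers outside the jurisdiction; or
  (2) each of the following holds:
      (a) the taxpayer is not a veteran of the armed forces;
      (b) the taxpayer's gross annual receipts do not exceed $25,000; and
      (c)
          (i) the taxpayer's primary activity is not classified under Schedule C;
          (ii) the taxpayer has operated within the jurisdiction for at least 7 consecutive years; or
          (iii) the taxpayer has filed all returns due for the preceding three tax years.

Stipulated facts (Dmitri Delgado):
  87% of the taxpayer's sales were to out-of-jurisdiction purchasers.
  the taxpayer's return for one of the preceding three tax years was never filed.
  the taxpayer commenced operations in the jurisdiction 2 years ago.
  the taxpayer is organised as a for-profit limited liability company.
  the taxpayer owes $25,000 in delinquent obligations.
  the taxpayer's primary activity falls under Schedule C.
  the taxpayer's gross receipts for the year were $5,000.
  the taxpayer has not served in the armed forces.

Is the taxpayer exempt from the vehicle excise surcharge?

No — not exempt.

(a) no delinquency — fails.
(b) >60% out-of-jur. sales — holds.
(1) = F AND T = false.
(a) not (veteran) — holds.
(b) receipts ≤ $25,000 — met.
(i) not (Schedule C activity) — not satisfied.
(ii) ≥ 7 yrs in jurisdiction — not satisfied.
(iii) returns current — not satisfied.
(c): F OR F OR F → false.
So (2) is not satisfied (T AND T AND F).
Overall = F OR F = false.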